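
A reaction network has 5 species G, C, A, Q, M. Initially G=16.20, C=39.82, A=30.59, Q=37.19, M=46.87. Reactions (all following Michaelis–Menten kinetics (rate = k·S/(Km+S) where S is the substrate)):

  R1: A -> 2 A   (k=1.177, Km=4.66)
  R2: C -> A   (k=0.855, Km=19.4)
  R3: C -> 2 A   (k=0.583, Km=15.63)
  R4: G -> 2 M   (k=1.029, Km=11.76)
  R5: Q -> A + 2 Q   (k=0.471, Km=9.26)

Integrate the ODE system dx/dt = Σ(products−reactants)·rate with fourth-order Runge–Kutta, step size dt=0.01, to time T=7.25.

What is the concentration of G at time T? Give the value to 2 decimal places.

G at T = 12.14

RK4 with dt=0.01: 725 steps to T=7.25. Trajectory (selected grid times):
t=0.00: G=16.20 C=39.82 A=30.59 Q=37.19 M=46.87
t=0.81: G=15.72 C=39.02 A=32.87 Q=37.50 M=47.83
t=1.61: G=15.25 C=38.23 A=35.12 Q=37.80 M=48.77
t=2.42: G=14.78 C=37.44 A=37.39 Q=38.10 M=49.70
t=3.22: G=14.33 C=36.66 A=39.64 Q=38.41 M=50.61
t=4.03: G=13.88 C=35.88 A=41.92 Q=38.72 M=51.52
t=4.83: G=13.43 C=35.11 A=44.16 Q=39.02 M=52.40
t=5.64: G=12.99 C=34.34 A=46.43 Q=39.33 M=53.29
t=6.44: G=12.56 C=33.59 A=48.67 Q=39.63 M=54.14
t=7.25: G=12.14 C=32.83 A=50.93 Q=39.94 M=55.00
Read off G at T=7.25: 12.14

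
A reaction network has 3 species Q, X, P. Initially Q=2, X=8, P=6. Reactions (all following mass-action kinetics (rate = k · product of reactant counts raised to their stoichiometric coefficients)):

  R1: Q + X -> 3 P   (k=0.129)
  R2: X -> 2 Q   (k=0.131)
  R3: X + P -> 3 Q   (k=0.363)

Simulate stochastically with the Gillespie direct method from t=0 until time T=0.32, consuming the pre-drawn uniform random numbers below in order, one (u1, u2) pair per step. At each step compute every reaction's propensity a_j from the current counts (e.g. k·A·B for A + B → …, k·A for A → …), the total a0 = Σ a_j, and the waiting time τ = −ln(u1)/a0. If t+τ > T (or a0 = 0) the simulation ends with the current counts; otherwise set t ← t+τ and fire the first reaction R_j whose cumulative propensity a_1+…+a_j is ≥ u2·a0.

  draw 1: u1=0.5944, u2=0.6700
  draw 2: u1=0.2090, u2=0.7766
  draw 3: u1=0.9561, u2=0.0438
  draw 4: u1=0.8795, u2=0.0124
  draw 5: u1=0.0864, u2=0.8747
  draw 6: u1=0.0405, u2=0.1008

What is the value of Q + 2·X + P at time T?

Check how each reaction changes W = Q + 2·X + P (weight of products minus weight of reactants):
R1: Q + X -> 3 P: (1·3) − (1·1 + 2·1) = 3 − 3 = 0
R2: X -> 2 Q: (1·2) − (2·1) = 2 − 2 = 0
R3: X + P -> 3 Q: (1·3) − (2·1 + 1·1) = 3 − 3 = 0
Every reaction leaves W unchanged, so W is conserved and no simulation is needed: W(T) = W(0) = 2 + 2·8 + 6 = 24

Value at T = 24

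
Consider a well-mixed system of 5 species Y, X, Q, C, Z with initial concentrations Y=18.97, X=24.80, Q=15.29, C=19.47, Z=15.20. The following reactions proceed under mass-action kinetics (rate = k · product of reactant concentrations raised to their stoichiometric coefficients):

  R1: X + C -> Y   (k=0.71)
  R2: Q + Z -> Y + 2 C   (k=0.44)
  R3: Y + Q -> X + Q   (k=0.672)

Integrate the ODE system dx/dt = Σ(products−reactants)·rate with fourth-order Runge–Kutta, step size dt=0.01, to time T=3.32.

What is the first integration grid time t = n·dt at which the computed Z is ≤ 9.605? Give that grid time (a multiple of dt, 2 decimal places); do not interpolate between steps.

Threshold first reached at t = 0.09

RK4 with dt=0.01: 332 steps to T=3.32. Trajectory (selected grid times):
t=0.00: Y=18.97 X=24.80 Q=15.29 C=19.47 Z=15.20
t=0.08: Y=27.38 X=21.71 Q=9.97 C=11.08 Z=9.88
t=0.09: Y=27.64 X=21.87 Q=9.55 C=10.26 Z=9.46
t=0.37: Y=21.35 X=33.29 Q=4.42 C=1.00 Z=4.33
t=0.74: Y=13.32 X=43.14 Q=2.60 C=0.21 Z=2.51
t=1.11: Y=9.54 X=47.67 Q=1.85 C=0.09 Z=1.76
t=1.48: Y=7.40 X=50.22 Q=1.44 C=0.05 Z=1.35
t=1.84: Y=6.06 X=51.82 Q=1.19 C=0.03 Z=1.10
t=2.21: Y=5.09 X=52.96 Q=1.01 C=0.02 Z=0.92
t=2.58: Y=4.38 X=53.80 Q=0.88 C=0.02 Z=0.79
t=2.95: Y=3.84 X=54.44 Q=0.78 C=0.01 Z=0.69
t=3.32: Y=3.41 X=54.95 Q=0.70 C=0.01 Z=0.61
Z(0.08)=9.876 > 9.605 but Z(0.09)=9.461 ≤ 9.605, so the first grid time is t=0.09.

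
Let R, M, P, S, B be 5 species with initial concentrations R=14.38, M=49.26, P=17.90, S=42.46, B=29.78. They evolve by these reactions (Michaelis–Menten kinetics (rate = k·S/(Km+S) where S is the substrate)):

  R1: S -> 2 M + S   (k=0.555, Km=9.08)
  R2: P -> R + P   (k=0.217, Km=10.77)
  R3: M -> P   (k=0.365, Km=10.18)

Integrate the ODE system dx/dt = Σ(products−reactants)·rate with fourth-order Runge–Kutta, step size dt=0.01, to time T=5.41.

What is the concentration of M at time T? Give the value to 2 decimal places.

M at T = 52.56

RK4 with dt=0.01: 541 steps to T=5.41. Trajectory (selected grid times):
t=0.00: R=14.38 M=49.26 P=17.90 S=42.46 B=29.78
t=0.60: R=14.46 M=49.63 P=18.08 S=42.46 B=29.78
t=1.20: R=14.54 M=49.99 P=18.26 S=42.46 B=29.78
t=1.80: R=14.63 M=50.36 P=18.45 S=42.46 B=29.78
t=2.40: R=14.71 M=50.73 P=18.63 S=42.46 B=29.78
t=3.01: R=14.79 M=51.10 P=18.81 S=42.46 B=29.78
t=3.61: R=14.87 M=51.47 P=19.00 S=42.46 B=29.78
t=4.21: R=14.96 M=51.83 P=19.18 S=42.46 B=29.78
t=4.81: R=15.04 M=52.20 P=19.36 S=42.46 B=29.78
t=5.41: R=15.13 M=52.56 P=19.55 S=42.46 B=29.78
Read off M at T=5.41: 52.56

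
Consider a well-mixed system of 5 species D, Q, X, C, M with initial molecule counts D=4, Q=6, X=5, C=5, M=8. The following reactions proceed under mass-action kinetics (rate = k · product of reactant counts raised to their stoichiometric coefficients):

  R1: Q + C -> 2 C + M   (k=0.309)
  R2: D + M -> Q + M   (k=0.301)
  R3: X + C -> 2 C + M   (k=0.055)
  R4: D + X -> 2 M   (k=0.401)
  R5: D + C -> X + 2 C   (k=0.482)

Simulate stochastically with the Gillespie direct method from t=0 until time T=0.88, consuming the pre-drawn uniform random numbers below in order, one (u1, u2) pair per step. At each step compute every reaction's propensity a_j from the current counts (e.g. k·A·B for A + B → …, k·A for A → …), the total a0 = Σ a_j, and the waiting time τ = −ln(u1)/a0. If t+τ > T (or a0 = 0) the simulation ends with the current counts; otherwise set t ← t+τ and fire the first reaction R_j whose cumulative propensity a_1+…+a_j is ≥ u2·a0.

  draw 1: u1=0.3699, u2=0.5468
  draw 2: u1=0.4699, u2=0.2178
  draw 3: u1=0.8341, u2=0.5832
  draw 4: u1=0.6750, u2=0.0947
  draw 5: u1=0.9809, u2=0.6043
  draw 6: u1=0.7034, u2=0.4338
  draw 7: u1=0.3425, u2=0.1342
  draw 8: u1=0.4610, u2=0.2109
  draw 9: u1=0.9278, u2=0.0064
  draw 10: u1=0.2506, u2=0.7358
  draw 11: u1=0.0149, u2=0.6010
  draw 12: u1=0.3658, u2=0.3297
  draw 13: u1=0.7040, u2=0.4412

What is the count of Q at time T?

t=0.000: D=4 Q=6 X=5 C=5 M=8
Draw 1: a1=9.270, a2=9.632, a3=1.375, a4=8.020, a5=9.640, a0=37.937; τ=−ln(0.3699)/37.937=0.026 → t=0.026; u2·a0=0.5468·37.937=20.744; a1+…+a3=20.277 < 20.744 ≤ a1+…+a4=28.297 → R4 fires; D=3 Q=6 X=4 C=5 M=10
Draw 2: a1=9.270, a2=9.030, a3=1.100, a4=4.812, a5=7.230, a0=31.442; τ=−ln(0.4699)/31.442=0.024 → t=0.050; u2·a0=0.2178·31.442=6.848 ≤ a1=9.270 → R1 fires; D=3 Q=5 X=4 C=6 M=11
Draw 3: a1=9.270, a2=9.933, a3=1.320, a4=4.812, a5=8.676, a0=34.011; τ=−ln(0.8341)/34.011=0.005 → t=0.056; u2·a0=0.5832·34.011=19.835; a1+a2=19.203 < 19.835 ≤ a1+…+a3=20.523 → R3 fires; D=3 Q=5 X=3 C=7 M=12
Draw 4: a1=10.815, a2=10.836, a3=1.155, a4=3.609, a5=10.122, a0=36.537; τ=−ln(0.6750)/36.537=0.011 → t=0.066; u2·a0=0.0947·36.537=3.460 ≤ a1=10.815 → R1 fires; D=3 Q=4 X=3 C=8 M=13
Draw 5: a1=9.888, a2=11.739, a3=1.320, a4=3.609, a5=11.568, a0=38.124; τ=−ln(0.9809)/38.124=0.001 → t=0.067; u2·a0=0.6043·38.124=23.038; a1+…+a3=22.947 < 23.038 ≤ a1+…+a4=26.556 → R4 fires; D=2 Q=4 X=2 C=8 M=15
Draw 6: a1=9.888, a2=9.030, a3=0.880, a4=1.604, a5=7.712, a0=29.114; τ=−ln(0.7034)/29.114=0.012 → t=0.079; u2·a0=0.4338·29.114=12.630; a1=9.888 < 12.630 ≤ a1+a2=18.918 → R2 fires; D=1 Q=5 X=2 C=8 M=15
Draw 7: a1=12.360, a2=4.515, a3=0.880, a4=0.802, a5=3.856, a0=22.413; τ=−ln(0.3425)/22.413=0.048 → t=0.127; u2·a0=0.1342·22.413=3.008 ≤ a1=12.360 → R1 fires; D=1 Q=4 X=2 C=9 M=16
Draw 8: a1=11.124, a2=4.816, a3=0.990, a4=0.802, a5=4.338, a0=22.070; τ=−ln(0.4610)/22.070=0.035 → t=0.162; u2·a0=0.2109·22.070=4.655 ≤ a1=11.124 → R1 fires; D=1 Q=3 X=2 C=10 M=17
Draw 9: a1=9.270, a2=5.117, a3=1.100, a4=0.802, a5=4.820, a0=21.109; τ=−ln(0.9278)/21.109=0.004 → t=0.165; u2·a0=0.0064·21.109=0.135 ≤ a1=9.270 → R1 fires; D=1 Q=2 X=2 C=11 M=18
Draw 10: a1=6.798, a2=5.418, a3=1.210, a4=0.802, a5=5.302, a0=19.530; τ=−ln(0.2506)/19.530=0.071 → t=0.236; u2·a0=0.7358·19.530=14.370; a1+…+a4=14.228 < 14.370 ≤ a1+…+a5=19.530 → R5 fires; D=0 Q=2 X=3 C=12 M=18
Draw 11: a1=7.416, a2=0.000, a3=1.980, a4=0.000, a5=0.000, a0=9.396; τ=−ln(0.0149)/9.396=0.448 → t=0.684; u2·a0=0.6010·9.396=5.647 ≤ a1=7.416 → R1 fires; D=0 Q=1 X=3 C=13 M=19
Draw 12: a1=4.017, a2=0.000, a3=2.145, a4=0.000, a5=0.000, a0=6.162; τ=−ln(0.3658)/6.162=0.163 → t=0.847; u2·a0=0.3297·6.162=2.032 ≤ a1=4.017 → R1 fires; D=0 Q=0 X=3 C=14 M=20
Draw 13: a1=0.000, a2=0.000, a3=2.310, a4=0.000, a5=0.000, a0=2.310; τ=−ln(0.7040)/2.310=0.152 → t=0.999 > T=0.88: stop.
Read off Q at T=0.88: 0

Q at T = 0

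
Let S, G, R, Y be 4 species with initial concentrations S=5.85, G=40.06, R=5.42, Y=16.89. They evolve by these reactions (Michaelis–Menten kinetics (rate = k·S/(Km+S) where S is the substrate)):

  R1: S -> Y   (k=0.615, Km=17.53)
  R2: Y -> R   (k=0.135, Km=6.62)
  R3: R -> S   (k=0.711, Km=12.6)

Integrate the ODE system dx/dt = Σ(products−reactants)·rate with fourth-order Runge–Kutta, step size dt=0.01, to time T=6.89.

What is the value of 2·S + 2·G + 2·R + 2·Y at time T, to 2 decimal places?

Check how each reaction changes W = 2·S + 2·G + 2·R + 2·Y (weight of products minus weight of reactants):
R1: S -> Y: (2·1) − (2·1) = 2 − 2 = 0
R2: Y -> R: (2·1) − (2·1) = 2 − 2 = 0
R3: R -> S: (2·1) − (2·1) = 2 − 2 = 0
Every reaction leaves W unchanged, so W is conserved and no simulation is needed: W(T) = W(0) = 2·5.85 + 2·40.06 + 2·5.42 + 2·16.89 = 136.44

Value at T = 136.44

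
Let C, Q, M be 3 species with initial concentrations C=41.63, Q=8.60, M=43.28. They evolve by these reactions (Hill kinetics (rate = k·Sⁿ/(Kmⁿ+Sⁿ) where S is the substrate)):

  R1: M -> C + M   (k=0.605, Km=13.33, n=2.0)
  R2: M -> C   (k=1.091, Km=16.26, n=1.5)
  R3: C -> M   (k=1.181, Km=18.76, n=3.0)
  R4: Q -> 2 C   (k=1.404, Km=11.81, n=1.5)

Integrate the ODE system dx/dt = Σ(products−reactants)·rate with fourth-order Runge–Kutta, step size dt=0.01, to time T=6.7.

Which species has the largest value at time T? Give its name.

RK4 with dt=0.01: 670 steps to T=6.7. Trajectory (selected grid times):
t=0.00: C=41.63 Q=8.60 M=43.28
t=0.74: C=42.67 Q=8.21 M=43.43
t=1.49: C=43.69 Q=7.83 M=43.58
t=2.23: C=44.66 Q=7.48 M=43.73
t=2.98: C=45.60 Q=7.13 M=43.89
t=3.72: C=46.50 Q=6.81 M=44.05
t=4.47: C=47.38 Q=6.50 M=44.22
t=5.21: C=48.21 Q=6.20 M=44.38
t=5.96: C=49.03 Q=5.92 M=44.55
t=6.70: C=49.80 Q=5.65 M=44.71
At T=6.7: C=49.80 Q=5.65 M=44.71; the largest is C.

Dominant species at T: C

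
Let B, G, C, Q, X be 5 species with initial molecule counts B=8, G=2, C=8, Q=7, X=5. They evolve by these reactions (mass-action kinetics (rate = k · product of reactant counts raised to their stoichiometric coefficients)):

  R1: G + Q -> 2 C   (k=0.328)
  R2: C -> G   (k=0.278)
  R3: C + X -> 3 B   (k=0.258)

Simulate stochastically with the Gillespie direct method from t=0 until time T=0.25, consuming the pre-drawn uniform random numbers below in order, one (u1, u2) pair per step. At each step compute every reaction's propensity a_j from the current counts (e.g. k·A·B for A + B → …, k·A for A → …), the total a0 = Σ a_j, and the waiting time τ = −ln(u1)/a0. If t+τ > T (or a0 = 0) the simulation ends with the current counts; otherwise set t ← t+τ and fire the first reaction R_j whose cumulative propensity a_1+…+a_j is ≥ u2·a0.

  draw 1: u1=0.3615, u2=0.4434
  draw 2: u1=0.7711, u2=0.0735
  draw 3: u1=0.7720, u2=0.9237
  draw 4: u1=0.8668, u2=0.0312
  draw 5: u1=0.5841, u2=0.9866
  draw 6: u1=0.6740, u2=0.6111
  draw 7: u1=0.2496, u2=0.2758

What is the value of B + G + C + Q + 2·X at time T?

Value at T = 35

Check how each reaction changes W = B + G + C + Q + 2·X (weight of products minus weight of reactants):
R1: G + Q -> 2 C: (1·2) − (1·1 + 1·1) = 2 − 2 = 0
R2: C -> G: (1·1) − (1·1) = 1 − 1 = 0
R3: C + X -> 3 B: (1·3) − (1·1 + 2·1) = 3 − 3 = 0
Every reaction leaves W unchanged, so W is conserved and no simulation is needed: W(T) = W(0) = 8 + 2 + 8 + 7 + 2·5 = 35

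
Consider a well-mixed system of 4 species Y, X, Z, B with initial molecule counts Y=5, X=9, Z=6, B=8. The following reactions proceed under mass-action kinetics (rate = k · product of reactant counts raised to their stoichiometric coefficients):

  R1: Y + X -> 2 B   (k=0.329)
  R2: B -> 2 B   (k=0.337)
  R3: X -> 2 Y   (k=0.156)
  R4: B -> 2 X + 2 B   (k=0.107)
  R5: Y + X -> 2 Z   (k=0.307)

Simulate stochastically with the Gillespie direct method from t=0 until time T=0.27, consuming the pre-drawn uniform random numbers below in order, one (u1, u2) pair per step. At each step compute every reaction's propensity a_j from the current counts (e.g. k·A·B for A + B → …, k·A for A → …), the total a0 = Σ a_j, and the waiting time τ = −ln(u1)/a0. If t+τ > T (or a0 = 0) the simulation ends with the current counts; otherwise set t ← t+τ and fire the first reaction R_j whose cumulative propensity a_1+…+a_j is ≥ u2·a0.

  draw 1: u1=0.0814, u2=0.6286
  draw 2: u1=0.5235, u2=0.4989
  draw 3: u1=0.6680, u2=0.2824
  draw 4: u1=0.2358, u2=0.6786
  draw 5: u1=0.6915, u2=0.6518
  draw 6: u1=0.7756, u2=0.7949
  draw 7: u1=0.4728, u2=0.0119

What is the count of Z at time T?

t=0.000: Y=5 X=9 Z=6 B=8
Draw 1: a1=14.805, a2=2.696, a3=1.404, a4=0.856, a5=13.815, a0=33.576; τ=−ln(0.0814)/33.576=0.075 → t=0.075; u2·a0=0.6286·33.576=21.106; a1+…+a4=19.761 < 21.106 ≤ a1+…+a5=33.576 → R5 fires; Y=4 X=8 Z=8 B=8
Draw 2: a1=10.528, a2=2.696, a3=1.248, a4=0.856, a5=9.824, a0=25.152; τ=−ln(0.5235)/25.152=0.026 → t=0.100; u2·a0=0.4989·25.152=12.548; a1=10.528 < 12.548 ≤ a1+a2=13.224 → R2 fires; Y=4 X=8 Z=8 B=9
Draw 3: a1=10.528, a2=3.033, a3=1.248, a4=0.963, a5=9.824, a0=25.596; τ=−ln(0.6680)/25.596=0.016 → t=0.116; u2·a0=0.2824·25.596=7.228 ≤ a1=10.528 → R1 fires; Y=3 X=7 Z=8 B=11
Draw 4: a1=6.909, a2=3.707, a3=1.092, a4=1.177, a5=6.447, a0=19.332; τ=−ln(0.2358)/19.332=0.075 → t=0.191; u2·a0=0.6786·19.332=13.119; a1+…+a4=12.885 < 13.119 ≤ a1+…+a5=19.332 → R5 fires; Y=2 X=6 Z=10 B=11
Draw 5: a1=3.948, a2=3.707, a3=0.936, a4=1.177, a5=3.684, a0=13.452; τ=−ln(0.6915)/13.452=0.027 → t=0.218; u2·a0=0.6518·13.452=8.768; a1+…+a3=8.591 < 8.768 ≤ a1+…+a4=9.768 → R4 fires; Y=2 X=8 Z=10 B=12
Draw 6: a1=5.264, a2=4.044, a3=1.248, a4=1.284, a5=4.912, a0=16.752; τ=−ln(0.7756)/16.752=0.015 → t=0.234; u2·a0=0.7949·16.752=13.316; a1+…+a4=11.840 < 13.316 ≤ a1+…+a5=16.752 → R5 fires; Y=1 X=7 Z=12 B=12
Draw 7: a1=2.303, a2=4.044, a3=1.092, a4=1.284, a5=2.149, a0=10.872; τ=−ln(0.4728)/10.872=0.069 → t=0.302 > T=0.27: stop.
Read off Z at T=0.27: 12

Z at T = 12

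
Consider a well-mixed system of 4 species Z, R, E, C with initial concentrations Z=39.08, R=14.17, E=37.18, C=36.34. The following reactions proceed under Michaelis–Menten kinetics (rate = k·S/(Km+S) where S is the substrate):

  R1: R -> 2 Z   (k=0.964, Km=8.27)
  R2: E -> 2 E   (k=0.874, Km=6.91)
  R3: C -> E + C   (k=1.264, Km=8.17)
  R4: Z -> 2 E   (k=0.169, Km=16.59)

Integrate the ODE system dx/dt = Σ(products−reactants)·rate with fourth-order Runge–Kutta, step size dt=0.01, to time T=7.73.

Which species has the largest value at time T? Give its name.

RK4 with dt=0.01: 773 steps to T=7.73. Trajectory (selected grid times):
t=0.00: Z=39.08 R=14.17 E=37.18 C=36.34
t=0.86: Z=40.02 R=13.65 E=38.91 C=36.34
t=1.72: Z=40.94 R=13.14 E=40.64 C=36.34
t=2.58: Z=41.85 R=12.63 E=42.38 C=36.34
t=3.44: Z=42.74 R=12.14 E=44.13 C=36.34
t=4.29: Z=43.60 R=11.65 E=45.85 C=36.34
t=5.15: Z=44.45 R=11.17 E=47.61 C=36.34
t=6.01: Z=45.29 R=10.70 E=49.37 C=36.34
t=6.87: Z=46.11 R=10.24 E=51.13 C=36.34
t=7.73: Z=46.91 R=9.78 E=52.89 C=36.34
At T=7.73: Z=46.91 R=9.78 E=52.89 C=36.34; the largest is E.

Dominant species at T: E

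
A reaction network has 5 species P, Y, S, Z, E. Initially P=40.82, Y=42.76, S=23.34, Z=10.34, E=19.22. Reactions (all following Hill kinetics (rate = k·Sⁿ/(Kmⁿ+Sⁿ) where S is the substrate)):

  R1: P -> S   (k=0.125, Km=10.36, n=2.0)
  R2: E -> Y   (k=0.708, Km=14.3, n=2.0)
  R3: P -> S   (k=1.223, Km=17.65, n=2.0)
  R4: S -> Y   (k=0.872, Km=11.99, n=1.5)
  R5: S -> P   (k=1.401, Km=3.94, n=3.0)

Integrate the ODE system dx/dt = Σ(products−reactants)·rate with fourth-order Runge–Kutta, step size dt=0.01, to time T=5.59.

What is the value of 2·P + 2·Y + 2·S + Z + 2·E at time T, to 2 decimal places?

Value at T = 262.62

Check how each reaction changes W = 2·P + 2·Y + 2·S + Z + 2·E (weight of products minus weight of reactants):
R1: P -> S: (2·1) − (2·1) = 2 − 2 = 0
R2: E -> Y: (2·1) − (2·1) = 2 − 2 = 0
R3: P -> S: (2·1) − (2·1) = 2 − 2 = 0
R4: S -> Y: (2·1) − (2·1) = 2 − 2 = 0
R5: S -> P: (2·1) − (2·1) = 2 − 2 = 0
Every reaction leaves W unchanged, so W is conserved and no simulation is needed: W(T) = W(0) = 2·40.82 + 2·42.76 + 2·23.34 + 10.34 + 2·19.22 = 262.62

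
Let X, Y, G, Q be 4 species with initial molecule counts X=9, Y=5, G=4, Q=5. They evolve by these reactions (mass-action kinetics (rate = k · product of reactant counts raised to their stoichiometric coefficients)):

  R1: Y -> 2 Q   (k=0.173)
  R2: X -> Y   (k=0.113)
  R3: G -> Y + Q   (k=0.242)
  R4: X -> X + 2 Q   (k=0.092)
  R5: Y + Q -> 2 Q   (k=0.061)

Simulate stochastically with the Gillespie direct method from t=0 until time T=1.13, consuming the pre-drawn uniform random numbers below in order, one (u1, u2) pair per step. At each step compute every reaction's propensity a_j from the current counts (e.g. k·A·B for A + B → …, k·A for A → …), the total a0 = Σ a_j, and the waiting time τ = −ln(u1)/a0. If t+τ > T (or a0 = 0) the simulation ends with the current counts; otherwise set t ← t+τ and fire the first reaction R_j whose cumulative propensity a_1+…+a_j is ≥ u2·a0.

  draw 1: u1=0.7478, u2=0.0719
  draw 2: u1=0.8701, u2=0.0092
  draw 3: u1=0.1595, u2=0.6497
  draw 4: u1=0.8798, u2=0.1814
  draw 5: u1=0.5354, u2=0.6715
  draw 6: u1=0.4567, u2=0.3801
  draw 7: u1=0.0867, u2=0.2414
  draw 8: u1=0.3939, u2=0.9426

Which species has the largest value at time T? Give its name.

t=0.000: X=9 Y=5 G=4 Q=5
Draw 1: a1=0.865, a2=1.017, a3=0.968, a4=0.828, a5=1.525, a0=5.203; τ=−ln(0.7478)/5.203=0.056 → t=0.056; u2·a0=0.0719·5.203=0.374 ≤ a1=0.865 → R1 fires; X=9 Y=4 G=4 Q=7
Draw 2: a1=0.692, a2=1.017, a3=0.968, a4=0.828, a5=1.708, a0=5.213; τ=−ln(0.8701)/5.213=0.027 → t=0.083; u2·a0=0.0092·5.213=0.048 ≤ a1=0.692 → R1 fires; X=9 Y=3 G=4 Q=9
Draw 3: a1=0.519, a2=1.017, a3=0.968, a4=0.828, a5=1.647, a0=4.979; τ=−ln(0.1595)/4.979=0.369 → t=0.451; u2·a0=0.6497·4.979=3.235; a1+…+a3=2.504 < 3.235 ≤ a1+…+a4=3.332 → R4 fires; X=9 Y=3 G=4 Q=11
Draw 4: a1=0.519, a2=1.017, a3=0.968, a4=0.828, a5=2.013, a0=5.345; τ=−ln(0.8798)/5.345=0.024 → t=0.475; u2·a0=0.1814·5.345=0.970; a1=0.519 < 0.970 ≤ a1+a2=1.536 → R2 fires; X=8 Y=4 G=4 Q=11
Draw 5: a1=0.692, a2=0.904, a3=0.968, a4=0.736, a5=2.684, a0=5.984; τ=−ln(0.5354)/5.984=0.104 → t=0.580; u2·a0=0.6715·5.984=4.018; a1+…+a4=3.300 < 4.018 ≤ a1+…+a5=5.984 → R5 fires; X=8 Y=3 G=4 Q=12
Draw 6: a1=0.519, a2=0.904, a3=0.968, a4=0.736, a5=2.196, a0=5.323; τ=−ln(0.4567)/5.323=0.147 → t=0.727; u2·a0=0.3801·5.323=2.023; a1+a2=1.423 < 2.023 ≤ a1+…+a3=2.391 → R3 fires; X=8 Y=4 G=3 Q=13
Draw 7: a1=0.692, a2=0.904, a3=0.726, a4=0.736, a5=3.172, a0=6.230; τ=−ln(0.0867)/6.230=0.393 → t=1.119; u2·a0=0.2414·6.230=1.504; a1=0.692 < 1.504 ≤ a1+a2=1.596 → R2 fires; X=7 Y=5 G=3 Q=13
Draw 8: a1=0.865, a2=0.791, a3=0.726, a4=0.644, a5=3.965, a0=6.991; τ=−ln(0.3939)/6.991=0.133 → t=1.253 > T=1.13: stop.
At T=1.13: X=7 Y=5 G=3 Q=13; the largest is Q.

Dominant species at T: Q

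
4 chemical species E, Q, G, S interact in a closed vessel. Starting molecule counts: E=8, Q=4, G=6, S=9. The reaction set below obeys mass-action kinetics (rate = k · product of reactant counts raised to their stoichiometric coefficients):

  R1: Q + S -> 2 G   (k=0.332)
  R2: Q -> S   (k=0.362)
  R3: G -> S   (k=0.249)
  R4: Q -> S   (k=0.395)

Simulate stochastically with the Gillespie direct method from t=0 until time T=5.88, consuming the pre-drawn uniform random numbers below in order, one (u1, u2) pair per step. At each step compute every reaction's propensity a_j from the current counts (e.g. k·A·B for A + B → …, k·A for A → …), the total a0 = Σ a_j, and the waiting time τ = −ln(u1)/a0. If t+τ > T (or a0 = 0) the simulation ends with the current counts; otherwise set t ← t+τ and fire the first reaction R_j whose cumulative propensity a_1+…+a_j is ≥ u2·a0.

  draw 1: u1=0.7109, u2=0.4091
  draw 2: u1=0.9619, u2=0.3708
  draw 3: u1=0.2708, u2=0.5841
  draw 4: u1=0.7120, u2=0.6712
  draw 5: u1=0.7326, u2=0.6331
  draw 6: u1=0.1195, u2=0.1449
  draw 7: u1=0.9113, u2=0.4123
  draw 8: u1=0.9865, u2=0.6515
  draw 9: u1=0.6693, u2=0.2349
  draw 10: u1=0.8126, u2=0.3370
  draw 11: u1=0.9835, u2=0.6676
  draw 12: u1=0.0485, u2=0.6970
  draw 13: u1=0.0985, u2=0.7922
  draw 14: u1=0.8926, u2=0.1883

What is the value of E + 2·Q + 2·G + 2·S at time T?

Value at T = 46

Check how each reaction changes W = E + 2·Q + 2·G + 2·S (weight of products minus weight of reactants):
R1: Q + S -> 2 G: (2·2) − (2·1 + 2·1) = 4 − 4 = 0
R2: Q -> S: (2·1) − (2·1) = 2 − 2 = 0
R3: G -> S: (2·1) − (2·1) = 2 − 2 = 0
R4: Q -> S: (2·1) − (2·1) = 2 − 2 = 0
Every reaction leaves W unchanged, so W is conserved and no simulation is needed: W(T) = W(0) = 8 + 2·4 + 2·6 + 2·9 = 46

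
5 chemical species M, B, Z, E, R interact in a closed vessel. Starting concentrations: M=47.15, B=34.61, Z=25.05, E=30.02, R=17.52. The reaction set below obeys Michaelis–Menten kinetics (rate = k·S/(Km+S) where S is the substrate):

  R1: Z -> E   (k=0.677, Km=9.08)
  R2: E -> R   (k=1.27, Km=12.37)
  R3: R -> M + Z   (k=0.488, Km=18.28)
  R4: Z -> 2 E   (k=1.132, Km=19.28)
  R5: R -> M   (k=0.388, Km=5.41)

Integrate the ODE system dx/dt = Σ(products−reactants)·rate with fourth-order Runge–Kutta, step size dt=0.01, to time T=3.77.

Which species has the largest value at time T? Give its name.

RK4 with dt=0.01: 377 steps to T=3.77. Trajectory (selected grid times):
t=0.00: M=47.15 B=34.61 Z=25.05 E=30.02 R=17.52
t=0.42: M=47.38 B=34.61 Z=24.67 E=30.39 R=17.67
t=0.84: M=47.60 B=34.61 Z=24.30 E=30.75 R=17.83
t=1.26: M=47.83 B=34.61 Z=23.93 E=31.10 R=17.98
t=1.68: M=48.05 B=34.61 Z=23.57 E=31.45 R=18.14
t=2.09: M=48.28 B=34.61 Z=23.21 E=31.78 R=18.29
t=2.51: M=48.51 B=34.61 Z=22.85 E=32.12 R=18.44
t=2.93: M=48.74 B=34.61 Z=22.50 E=32.45 R=18.60
t=3.35: M=48.97 B=34.61 Z=22.14 E=32.78 R=18.76
t=3.77: M=49.20 B=34.61 Z=21.79 E=33.10 R=18.91
At T=3.77: M=49.20 B=34.61 Z=21.79 E=33.10 R=18.91; the largest is M.

Dominant species at T: M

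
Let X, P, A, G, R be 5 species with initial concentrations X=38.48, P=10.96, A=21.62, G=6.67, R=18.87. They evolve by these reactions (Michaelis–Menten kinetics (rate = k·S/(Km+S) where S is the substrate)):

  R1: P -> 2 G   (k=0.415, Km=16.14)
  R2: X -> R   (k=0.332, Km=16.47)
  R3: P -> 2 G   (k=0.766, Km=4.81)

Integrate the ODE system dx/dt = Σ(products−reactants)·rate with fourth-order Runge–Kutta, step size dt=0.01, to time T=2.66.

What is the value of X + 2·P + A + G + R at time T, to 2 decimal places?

Check how each reaction changes W = X + 2·P + A + G + R (weight of products minus weight of reactants):
R1: P -> 2 G: (1·2) − (2·1) = 2 − 2 = 0
R2: X -> R: (1·1) − (1·1) = 1 − 1 = 0
R3: P -> 2 G: (1·2) − (2·1) = 2 − 2 = 0
Every reaction leaves W unchanged, so W is conserved and no simulation is needed: W(T) = W(0) = 38.48 + 2·10.96 + 21.62 + 6.67 + 18.87 = 107.56

Value at T = 107.56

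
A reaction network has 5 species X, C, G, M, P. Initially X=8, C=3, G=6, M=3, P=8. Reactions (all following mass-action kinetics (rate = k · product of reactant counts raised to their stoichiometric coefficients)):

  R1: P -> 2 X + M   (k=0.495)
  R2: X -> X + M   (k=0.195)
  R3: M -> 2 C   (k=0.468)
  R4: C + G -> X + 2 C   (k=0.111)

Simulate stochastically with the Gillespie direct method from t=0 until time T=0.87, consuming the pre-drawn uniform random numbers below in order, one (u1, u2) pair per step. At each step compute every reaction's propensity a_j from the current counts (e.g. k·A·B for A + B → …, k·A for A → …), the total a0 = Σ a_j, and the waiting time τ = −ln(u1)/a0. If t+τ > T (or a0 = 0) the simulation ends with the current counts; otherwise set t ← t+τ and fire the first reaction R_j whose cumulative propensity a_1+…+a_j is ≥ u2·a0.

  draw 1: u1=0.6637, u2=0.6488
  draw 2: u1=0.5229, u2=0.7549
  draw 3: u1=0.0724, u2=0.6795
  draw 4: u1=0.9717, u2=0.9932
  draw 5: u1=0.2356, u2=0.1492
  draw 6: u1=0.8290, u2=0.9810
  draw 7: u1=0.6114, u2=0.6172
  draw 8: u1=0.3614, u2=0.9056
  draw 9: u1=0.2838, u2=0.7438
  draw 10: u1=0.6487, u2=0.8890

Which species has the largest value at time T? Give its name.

Dominant species at T: X

t=0.000: X=8 C=3 G=6 M=3 P=8
Draw 1: a1=3.960, a2=1.560, a3=1.404, a4=1.998, a0=8.922; τ=−ln(0.6637)/8.922=0.046 → t=0.046; u2·a0=0.6488·8.922=5.789; a1+a2=5.520 < 5.789 ≤ a1+…+a3=6.924 → R3 fires; X=8 C=5 G=6 M=2 P=8
Draw 2: a1=3.960, a2=1.560, a3=0.936, a4=3.330, a0=9.786; τ=−ln(0.5229)/9.786=0.066 → t=0.112; u2·a0=0.7549·9.786=7.387; a1+…+a3=6.456 < 7.387 ≤ a1+…+a4=9.786 → R4 fires; X=9 C=6 G=5 M=2 P=8
Draw 3: a1=3.960, a2=1.755, a3=0.936, a4=3.330, a0=9.981; τ=−ln(0.0724)/9.981=0.263 → t=0.375; u2·a0=0.6795·9.981=6.782; a1+…+a3=6.651 < 6.782 ≤ a1+…+a4=9.981 → R4 fires; X=10 C=7 G=4 M=2 P=8
Draw 4: a1=3.960, a2=1.950, a3=0.936, a4=3.108, a0=9.954; τ=−ln(0.9717)/9.954=0.003 → t=0.378; u2·a0=0.9932·9.954=9.886; a1+…+a3=6.846 < 9.886 ≤ a1+…+a4=9.954 → R4 fires; X=11 C=8 G=3 M=2 P=8
Draw 5: a1=3.960, a2=2.145, a3=0.936, a4=2.664, a0=9.705; τ=−ln(0.2356)/9.705=0.149 → t=0.527; u2·a0=0.1492·9.705=1.448 ≤ a1=3.960 → R1 fires; X=13 C=8 G=3 M=3 P=7
Draw 6: a1=3.465, a2=2.535, a3=1.404, a4=2.664, a0=10.068; τ=−ln(0.8290)/10.068=0.019 → t=0.546; u2·a0=0.9810·10.068=9.877; a1+…+a3=7.404 < 9.877 ≤ a1+…+a4=10.068 → R4 fires; X=14 C=9 G=2 M=3 P=7
Draw 7: a1=3.465, a2=2.730, a3=1.404, a4=1.998, a0=9.597; τ=−ln(0.6114)/9.597=0.051 → t=0.597; u2·a0=0.6172·9.597=5.923; a1=3.465 < 5.923 ≤ a1+a2=6.195 → R2 fires; X=14 C=9 G=2 M=4 P=7
Draw 8: a1=3.465, a2=2.730, a3=1.872, a4=1.998, a0=10.065; τ=−ln(0.3614)/10.065=0.101 → t=0.698; u2·a0=0.9056·10.065=9.115; a1+…+a3=8.067 < 9.115 ≤ a1+…+a4=10.065 → R4 fires; X=15 C=10 G=1 M=4 P=7
Draw 9: a1=3.465, a2=2.925, a3=1.872, a4=1.110, a0=9.372; τ=−ln(0.2838)/9.372=0.134 → t=0.832; u2·a0=0.7438·9.372=6.971; a1+a2=6.390 < 6.971 ≤ a1+…+a3=8.262 → R3 fires; X=15 C=12 G=1 M=3 P=7
Draw 10: a1=3.465, a2=2.925, a3=1.404, a4=1.332, a0=9.126; τ=−ln(0.6487)/9.126=0.047 → t=0.880 > T=0.87: stop.
At T=0.87: X=15 C=12 G=1 M=3 P=7; the largest is X.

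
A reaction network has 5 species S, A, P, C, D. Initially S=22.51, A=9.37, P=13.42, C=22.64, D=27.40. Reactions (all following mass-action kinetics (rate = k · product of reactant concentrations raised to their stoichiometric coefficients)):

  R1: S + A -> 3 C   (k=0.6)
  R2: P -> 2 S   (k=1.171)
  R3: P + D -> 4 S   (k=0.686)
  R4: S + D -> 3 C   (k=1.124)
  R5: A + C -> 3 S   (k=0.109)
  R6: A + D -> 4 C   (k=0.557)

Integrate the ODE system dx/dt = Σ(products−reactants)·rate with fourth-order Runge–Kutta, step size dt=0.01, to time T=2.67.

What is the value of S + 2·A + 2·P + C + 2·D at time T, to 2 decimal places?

Value at T = 145.53

Check how each reaction changes W = S + 2·A + 2·P + C + 2·D (weight of products minus weight of reactants):
R1: S + A -> 3 C: (1·3) − (1·1 + 2·1) = 3 − 3 = 0
R2: P -> 2 S: (1·2) − (2·1) = 2 − 2 = 0
R3: P + D -> 4 S: (1·4) − (2·1 + 2·1) = 4 − 4 = 0
R4: S + D -> 3 C: (1·3) − (1·1 + 2·1) = 3 − 3 = 0
R5: A + C -> 3 S: (1·3) − (2·1 + 1·1) = 3 − 3 = 0
R6: A + D -> 4 C: (1·4) − (2·1 + 2·1) = 4 − 4 = 0
Every reaction leaves W unchanged, so W is conserved and no simulation is needed: W(T) = W(0) = 22.51 + 2·9.37 + 2·13.42 + 22.64 + 2·27.40 = 145.53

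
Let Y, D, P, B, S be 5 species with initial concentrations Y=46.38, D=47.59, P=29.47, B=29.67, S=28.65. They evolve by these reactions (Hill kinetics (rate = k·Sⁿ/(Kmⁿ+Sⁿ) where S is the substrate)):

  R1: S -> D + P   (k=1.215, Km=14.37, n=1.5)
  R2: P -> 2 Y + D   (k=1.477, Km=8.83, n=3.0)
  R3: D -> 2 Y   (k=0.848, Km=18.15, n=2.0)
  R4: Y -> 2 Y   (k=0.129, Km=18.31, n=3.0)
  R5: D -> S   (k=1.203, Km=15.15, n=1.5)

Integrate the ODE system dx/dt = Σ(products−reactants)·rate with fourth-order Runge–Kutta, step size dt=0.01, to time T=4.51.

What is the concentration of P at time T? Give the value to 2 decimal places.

P at T = 27.07

RK4 with dt=0.01: 451 steps to T=4.51. Trajectory (selected grid times):
t=0.00: Y=46.38 D=47.59 P=29.47 B=29.67 S=28.65
t=0.50: Y=48.62 D=47.88 P=29.20 B=29.67 S=28.71
t=1.00: Y=50.86 D=48.16 P=28.93 B=29.67 S=28.77
t=1.50: Y=53.10 D=48.45 P=28.66 B=29.67 S=28.84
t=2.00: Y=55.34 D=48.73 P=28.39 B=29.67 S=28.90
t=2.51: Y=57.63 D=49.01 P=28.12 B=29.67 S=28.96
t=3.01: Y=59.87 D=49.29 P=27.86 B=29.67 S=29.03
t=3.51: Y=62.11 D=49.57 P=27.59 B=29.67 S=29.09
t=4.01: Y=64.35 D=49.85 P=27.33 B=29.67 S=29.15
t=4.51: Y=66.59 D=50.13 P=27.07 B=29.67 S=29.22
Read off P at T=4.51: 27.07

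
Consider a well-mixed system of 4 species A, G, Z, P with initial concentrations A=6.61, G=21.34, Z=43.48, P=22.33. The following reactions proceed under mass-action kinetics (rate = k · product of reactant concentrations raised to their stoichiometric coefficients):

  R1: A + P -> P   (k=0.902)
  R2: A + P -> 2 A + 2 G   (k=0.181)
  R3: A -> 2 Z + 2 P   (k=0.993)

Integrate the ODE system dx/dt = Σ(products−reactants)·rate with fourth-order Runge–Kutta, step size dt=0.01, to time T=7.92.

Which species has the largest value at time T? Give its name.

Dominant species at T: Z

RK4 with dt=0.01: 792 steps to T=7.92. Trajectory (selected grid times):
t=0.00: A=6.61 G=21.34 Z=43.48 P=22.33
t=0.88: A=0.00 G=24.46 Z=44.26 P=21.55
t=1.76: A=0.00 G=24.46 Z=44.26 P=21.55
t=2.64: A=0.00 G=24.46 Z=44.26 P=21.55
t=3.52: A=0.00 G=24.46 Z=44.26 P=21.55
t=4.40: A=0.00 G=24.46 Z=44.26 P=21.55
t=5.28: A=0.00 G=24.46 Z=44.26 P=21.55
t=6.16: A=0.00 G=24.46 Z=44.26 P=21.55
t=7.04: A=0.00 G=24.46 Z=44.26 P=21.55
t=7.92: A=0.00 G=24.46 Z=44.26 P=21.55
At T=7.92: A=0.00 G=24.46 Z=44.26 P=21.55; the largest is Z.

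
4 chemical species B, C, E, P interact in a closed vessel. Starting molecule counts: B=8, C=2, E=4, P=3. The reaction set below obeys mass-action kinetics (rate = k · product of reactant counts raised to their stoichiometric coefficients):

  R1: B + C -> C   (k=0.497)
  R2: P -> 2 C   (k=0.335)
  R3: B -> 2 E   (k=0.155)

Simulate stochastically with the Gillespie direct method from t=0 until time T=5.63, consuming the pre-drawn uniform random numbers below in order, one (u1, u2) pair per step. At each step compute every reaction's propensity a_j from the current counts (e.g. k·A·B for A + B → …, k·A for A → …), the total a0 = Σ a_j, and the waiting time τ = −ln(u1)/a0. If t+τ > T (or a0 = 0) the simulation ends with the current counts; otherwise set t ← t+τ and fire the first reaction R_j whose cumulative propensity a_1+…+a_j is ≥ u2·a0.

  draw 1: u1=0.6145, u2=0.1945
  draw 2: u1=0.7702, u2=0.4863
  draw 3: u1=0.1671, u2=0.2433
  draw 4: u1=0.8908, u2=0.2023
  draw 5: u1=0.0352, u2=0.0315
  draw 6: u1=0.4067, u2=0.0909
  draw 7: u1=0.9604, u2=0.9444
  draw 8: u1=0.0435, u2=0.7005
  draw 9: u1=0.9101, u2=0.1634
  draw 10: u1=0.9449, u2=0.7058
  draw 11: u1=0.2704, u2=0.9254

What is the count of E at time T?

E at T = 6

t=0.000: B=8 C=2 E=4 P=3
Draw 1: a1=7.952, a2=1.005, a3=1.240, a0=10.197; τ=−ln(0.6145)/10.197=0.048 → t=0.048; u2·a0=0.1945·10.197=1.983 ≤ a1=7.952 → R1 fires; B=7 C=2 E=4 P=3
Draw 2: a1=6.958, a2=1.005, a3=1.085, a0=9.048; τ=−ln(0.7702)/9.048=0.029 → t=0.077; u2·a0=0.4863·9.048=4.400 ≤ a1=6.958 → R1 fires; B=6 C=2 E=4 P=3
Draw 3: a1=5.964, a2=1.005, a3=0.930, a0=7.899; τ=−ln(0.1671)/7.899=0.227 → t=0.303; u2·a0=0.2433·7.899=1.922 ≤ a1=5.964 → R1 fires; B=5 C=2 E=4 P=3
Draw 4: a1=4.970, a2=1.005, a3=0.775, a0=6.750; τ=−ln(0.8908)/6.750=0.017 → t=0.320; u2·a0=0.2023·6.750=1.366 ≤ a1=4.970 → R1 fires; B=4 C=2 E=4 P=3
Draw 5: a1=3.976, a2=1.005, a3=0.620, a0=5.601; τ=−ln(0.0352)/5.601=0.598 → t=0.918; u2·a0=0.0315·5.601=0.176 ≤ a1=3.976 → R1 fires; B=3 C=2 E=4 P=3
Draw 6: a1=2.982, a2=1.005, a3=0.465, a0=4.452; τ=−ln(0.4067)/4.452=0.202 → t=1.120; u2·a0=0.0909·4.452=0.405 ≤ a1=2.982 → R1 fires; B=2 C=2 E=4 P=3
Draw 7: a1=1.988, a2=1.005, a3=0.310, a0=3.303; τ=−ln(0.9604)/3.303=0.012 → t=1.132; u2·a0=0.9444·3.303=3.119; a1+a2=2.993 < 3.119 ≤ a1+…+a3=3.303 → R3 fires; B=1 C=2 E=6 P=3
Draw 8: a1=0.994, a2=1.005, a3=0.155, a0=2.154; τ=−ln(0.0435)/2.154=1.455 → t=2.588; u2·a0=0.7005·2.154=1.509; a1=0.994 < 1.509 ≤ a1+a2=1.999 → R2 fires; B=1 C=4 E=6 P=2
Draw 9: a1=1.988, a2=0.670, a3=0.155, a0=2.813; τ=−ln(0.9101)/2.813=0.033 → t=2.621; u2·a0=0.1634·2.813=0.460 ≤ a1=1.988 → R1 fires; B=0 C=4 E=6 P=2
Draw 10: a1=0.000, a2=0.670, a3=0.000, a0=0.670; τ=−ln(0.9449)/0.670=0.085 → t=2.706; u2·a0=0.7058·0.670=0.473; a1=0.000 < 0.473 ≤ a1+a2=0.670 → R2 fires; B=0 C=6 E=6 P=1
Draw 11: a1=0.000, a2=0.335, a3=0.000, a0=0.335; τ=−ln(0.2704)/0.335=3.904 → t=6.610 > T=5.63: stop.
Read off E at T=5.63: 6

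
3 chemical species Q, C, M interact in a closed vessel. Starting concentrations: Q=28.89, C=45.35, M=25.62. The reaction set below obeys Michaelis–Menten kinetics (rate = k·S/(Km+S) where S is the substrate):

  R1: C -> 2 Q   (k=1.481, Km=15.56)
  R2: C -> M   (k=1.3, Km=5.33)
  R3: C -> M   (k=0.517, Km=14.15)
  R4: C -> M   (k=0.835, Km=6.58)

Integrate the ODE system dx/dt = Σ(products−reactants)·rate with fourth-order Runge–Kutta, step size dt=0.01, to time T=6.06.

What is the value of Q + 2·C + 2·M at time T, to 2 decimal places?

Check how each reaction changes W = Q + 2·C + 2·M (weight of products minus weight of reactants):
R1: C -> 2 Q: (1·2) − (2·1) = 2 − 2 = 0
R2: C -> M: (2·1) − (2·1) = 2 − 2 = 0
R3: C -> M: (2·1) − (2·1) = 2 − 2 = 0
R4: C -> M: (2·1) − (2·1) = 2 − 2 = 0
Every reaction leaves W unchanged, so W is conserved and no simulation is needed: W(T) = W(0) = 28.89 + 2·45.35 + 2·25.62 = 170.83

Value at T = 170.83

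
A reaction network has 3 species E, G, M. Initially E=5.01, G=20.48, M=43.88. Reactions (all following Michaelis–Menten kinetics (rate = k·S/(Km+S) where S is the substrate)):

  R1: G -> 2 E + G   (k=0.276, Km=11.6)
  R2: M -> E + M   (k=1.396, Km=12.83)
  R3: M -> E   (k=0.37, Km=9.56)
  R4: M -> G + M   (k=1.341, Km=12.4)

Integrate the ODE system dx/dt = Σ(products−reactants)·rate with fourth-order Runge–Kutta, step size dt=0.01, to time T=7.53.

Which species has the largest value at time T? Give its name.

RK4 with dt=0.01: 753 steps to T=7.53. Trajectory (selected grid times):
t=0.00: E=5.01 G=20.48 M=43.88
t=0.84: E=6.47 G=21.36 M=43.62
t=1.67: E=7.92 G=22.22 M=43.37
t=2.51: E=9.38 G=23.10 M=43.12
t=3.35: E=10.85 G=23.97 M=42.86
t=4.18: E=12.30 G=24.84 M=42.61
t=5.02: E=13.77 G=25.71 M=42.36
t=5.86: E=15.25 G=26.58 M=42.11
t=6.69: E=16.71 G=27.44 M=41.86
t=7.53: E=18.18 G=28.31 M=41.60
At T=7.53: E=18.18 G=28.31 M=41.60; the largest is M.

Dominant species at T: M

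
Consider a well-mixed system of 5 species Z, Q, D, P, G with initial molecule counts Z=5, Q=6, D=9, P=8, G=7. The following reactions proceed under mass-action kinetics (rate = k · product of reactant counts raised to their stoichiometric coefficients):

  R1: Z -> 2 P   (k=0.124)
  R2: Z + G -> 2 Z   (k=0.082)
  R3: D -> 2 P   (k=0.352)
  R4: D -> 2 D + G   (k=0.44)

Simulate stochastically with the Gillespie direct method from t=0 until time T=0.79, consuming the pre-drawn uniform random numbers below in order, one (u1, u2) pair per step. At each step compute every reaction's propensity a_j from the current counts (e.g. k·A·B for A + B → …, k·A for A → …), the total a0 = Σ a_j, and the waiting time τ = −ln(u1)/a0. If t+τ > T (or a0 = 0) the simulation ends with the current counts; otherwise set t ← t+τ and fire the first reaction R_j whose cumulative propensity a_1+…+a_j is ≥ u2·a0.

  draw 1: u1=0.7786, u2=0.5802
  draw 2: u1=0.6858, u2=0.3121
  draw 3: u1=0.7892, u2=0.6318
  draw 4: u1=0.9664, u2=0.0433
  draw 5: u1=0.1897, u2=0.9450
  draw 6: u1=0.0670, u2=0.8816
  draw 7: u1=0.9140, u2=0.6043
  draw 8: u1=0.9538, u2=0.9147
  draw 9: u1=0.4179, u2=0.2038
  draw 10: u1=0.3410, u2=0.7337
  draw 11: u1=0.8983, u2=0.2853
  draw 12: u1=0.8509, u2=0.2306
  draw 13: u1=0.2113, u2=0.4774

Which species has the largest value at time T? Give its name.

t=0.000: Z=5 Q=6 D=9 P=8 G=7
Draw 1: a1=0.620, a2=2.870, a3=3.168, a4=3.960, a0=10.618; τ=−ln(0.7786)/10.618=0.024 → t=0.024; u2·a0=0.5802·10.618=6.161; a1+a2=3.490 < 6.161 ≤ a1+…+a3=6.658 → R3 fires; Z=5 Q=6 D=8 P=10 G=7
Draw 2: a1=0.620, a2=2.870, a3=2.816, a4=3.520, a0=9.826; τ=−ln(0.6858)/9.826=0.038 → t=0.062; u2·a0=0.3121·9.826=3.067; a1=0.620 < 3.067 ≤ a1+a2=3.490 → R2 fires; Z=6 Q=6 D=8 P=10 G=6
Draw 3: a1=0.744, a2=2.952, a3=2.816, a4=3.520, a0=10.032; τ=−ln(0.7892)/10.032=0.024 → t=0.086; u2·a0=0.6318·10.032=6.338; a1+a2=3.696 < 6.338 ≤ a1+…+a3=6.512 → R3 fires; Z=6 Q=6 D=7 P=12 G=6
Draw 4: a1=0.744, a2=2.952, a3=2.464, a4=3.080, a0=9.240; τ=−ln(0.9664)/9.240=0.004 → t=0.089; u2·a0=0.0433·9.240=0.400 ≤ a1=0.744 → R1 fires; Z=5 Q=6 D=7 P=14 G=6
Draw 5: a1=0.620, a2=2.460, a3=2.464, a4=3.080, a0=8.624; τ=−ln(0.1897)/8.624=0.193 → t=0.282; u2·a0=0.9450·8.624=8.150; a1+…+a3=5.544 < 8.150 ≤ a1+…+a4=8.624 → R4 fires; Z=5 Q=6 D=8 P=14 G=7
Draw 6: a1=0.620, a2=2.870, a3=2.816, a4=3.520, a0=9.826; τ=−ln(0.0670)/9.826=0.275 → t=0.557; u2·a0=0.8816·9.826=8.663; a1+…+a3=6.306 < 8.663 ≤ a1+…+a4=9.826 → R4 fires; Z=5 Q=6 D=9 P=14 G=8
Draw 7: a1=0.620, a2=3.280, a3=3.168, a4=3.960, a0=11.028; τ=−ln(0.9140)/11.028=0.008 → t=0.565; u2·a0=0.6043·11.028=6.664; a1+a2=3.900 < 6.664 ≤ a1+…+a3=7.068 → R3 fires; Z=5 Q=6 D=8 P=16 G=8
Draw 8: a1=0.620, a2=3.280, a3=2.816, a4=3.520, a0=10.236; τ=−ln(0.9538)/10.236=0.005 → t=0.570; u2·a0=0.9147·10.236=9.363; a1+…+a3=6.716 < 9.363 ≤ a1+…+a4=10.236 → R4 fires; Z=5 Q=6 D=9 P=16 G=9
Draw 9: a1=0.620, a2=3.690, a3=3.168, a4=3.960, a0=11.438; τ=−ln(0.4179)/11.438=0.076 → t=0.646; u2·a0=0.2038·11.438=2.331; a1=0.620 < 2.331 ≤ a1+a2=4.310 → R2 fires; Z=6 Q=6 D=9 P=16 G=8
Draw 10: a1=0.744, a2=3.936, a3=3.168, a4=3.960, a0=11.808; τ=−ln(0.3410)/11.808=0.091 → t=0.737; u2·a0=0.7337·11.808=8.664; a1+…+a3=7.848 < 8.664 ≤ a1+…+a4=11.808 → R4 fires; Z=6 Q=6 D=10 P=16 G=9
Draw 11: a1=0.744, a2=4.428, a3=3.520, a4=4.400, a0=13.092; τ=−ln(0.8983)/13.092=0.008 → t=0.745; u2·a0=0.2853·13.092=3.735; a1=0.744 < 3.735 ≤ a1+a2=5.172 → R2 fires; Z=7 Q=6 D=10 P=16 G=8
Draw 12: a1=0.868, a2=4.592, a3=3.520, a4=4.400, a0=13.380; τ=−ln(0.8509)/13.380=0.012 → t=0.758; u2·a0=0.2306·13.380=3.085; a1=0.868 < 3.085 ≤ a1+a2=5.460 → R2 fires; Z=8 Q=6 D=10 P=16 G=7
Draw 13: a1=0.992, a2=4.592, a3=3.520, a4=4.400, a0=13.504; τ=−ln(0.2113)/13.504=0.115 → t=0.873 > T=0.79: stop.
At T=0.79: Z=8 Q=6 D=10 P=16 G=7; the largest is P.

Dominant species at T: P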